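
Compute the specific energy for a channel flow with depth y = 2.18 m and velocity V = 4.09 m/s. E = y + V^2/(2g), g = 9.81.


Specific energy E = y + V^2/(2g).
Velocity head = V^2/(2g) = 4.09^2 / (2*9.81) = 16.7281 / 19.62 = 0.8526 m.
E = 2.18 + 0.8526 = 3.0326 m.

3.0326


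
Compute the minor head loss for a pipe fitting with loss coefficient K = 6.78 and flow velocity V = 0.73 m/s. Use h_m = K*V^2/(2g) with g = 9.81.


Minor loss formula: h_m = K * V^2/(2g).
V^2 = 0.73^2 = 0.5329.
V^2/(2g) = 0.5329 / 19.62 = 0.0272 m.
h_m = 6.78 * 0.0272 = 0.1842 m.

0.1842


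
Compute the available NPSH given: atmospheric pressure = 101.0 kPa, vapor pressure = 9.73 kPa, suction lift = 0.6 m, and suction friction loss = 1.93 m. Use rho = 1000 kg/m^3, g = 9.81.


NPSHa = p_atm/(rho*g) - z_s - hf_s - p_vap/(rho*g).
p_atm/(rho*g) = 101.0*1000 / (1000*9.81) = 10.296 m.
p_vap/(rho*g) = 9.73*1000 / (1000*9.81) = 0.992 m.
NPSHa = 10.296 - 0.6 - 1.93 - 0.992
      = 6.77 m.

6.77


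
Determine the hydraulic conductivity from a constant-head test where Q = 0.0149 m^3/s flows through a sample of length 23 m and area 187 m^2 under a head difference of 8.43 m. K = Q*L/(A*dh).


From K = Q*L / (A*dh):
Numerator: Q*L = 0.0149 * 23 = 0.3427.
Denominator: A*dh = 187 * 8.43 = 1576.41.
K = 0.3427 / 1576.41 = 0.000217 m/s.

0.000217


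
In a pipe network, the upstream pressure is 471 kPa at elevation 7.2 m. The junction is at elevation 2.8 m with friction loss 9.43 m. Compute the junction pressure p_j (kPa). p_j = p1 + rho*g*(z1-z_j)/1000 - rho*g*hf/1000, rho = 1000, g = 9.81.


Junction pressure: p_j = p1 + rho*g*(z1 - z_j)/1000 - rho*g*hf/1000.
Elevation term = 1000*9.81*(7.2 - 2.8)/1000 = 43.164 kPa.
Friction term = 1000*9.81*9.43/1000 = 92.508 kPa.
p_j = 471 + 43.164 - 92.508 = 421.66 kPa.

421.66


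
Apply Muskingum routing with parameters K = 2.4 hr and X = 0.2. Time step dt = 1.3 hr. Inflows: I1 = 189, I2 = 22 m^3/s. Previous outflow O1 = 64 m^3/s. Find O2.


Muskingum coefficients:
denom = 2*K*(1-X) + dt = 2*2.4*(1-0.2) + 1.3 = 5.14.
C0 = (dt - 2*K*X)/denom = (1.3 - 2*2.4*0.2)/5.14 = 0.0661.
C1 = (dt + 2*K*X)/denom = (1.3 + 2*2.4*0.2)/5.14 = 0.4397.
C2 = (2*K*(1-X) - dt)/denom = 0.4942.
O2 = C0*I2 + C1*I1 + C2*O1
   = 0.0661*22 + 0.4397*189 + 0.4942*64
   = 116.18 m^3/s.

116.18


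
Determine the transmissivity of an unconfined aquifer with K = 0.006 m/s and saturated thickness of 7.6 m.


Transmissivity is defined as T = K * h.
T = 0.006 * 7.6
  = 0.0456 m^2/s.

0.0456


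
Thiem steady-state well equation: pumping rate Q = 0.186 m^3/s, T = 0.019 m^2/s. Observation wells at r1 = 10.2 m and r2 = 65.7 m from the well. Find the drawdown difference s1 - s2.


Thiem equation: s1 - s2 = Q/(2*pi*T) * ln(r2/r1).
ln(r2/r1) = ln(65.7/10.2) = 1.8627.
Q/(2*pi*T) = 0.186 / (2*pi*0.019) = 0.186 / 0.1194 = 1.558.
s1 - s2 = 1.558 * 1.8627 = 2.9022 m.

2.9022


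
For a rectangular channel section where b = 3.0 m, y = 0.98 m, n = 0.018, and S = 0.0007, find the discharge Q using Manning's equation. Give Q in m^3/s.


For a rectangular channel, the cross-sectional area A = b * y = 3.0 * 0.98 = 2.94 m^2.
The wetted perimeter P = b + 2y = 3.0 + 2*0.98 = 4.96 m.
Hydraulic radius R = A/P = 2.94/4.96 = 0.5927 m.
Velocity V = (1/n)*R^(2/3)*S^(1/2) = (1/0.018)*0.5927^(2/3)*0.0007^(1/2) = 1.0372 m/s.
Discharge Q = A * V = 2.94 * 1.0372 = 3.049 m^3/s.

3.049


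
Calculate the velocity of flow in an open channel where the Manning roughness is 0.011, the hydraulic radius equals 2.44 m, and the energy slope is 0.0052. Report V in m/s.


Manning's equation gives V = (1/n) * R^(2/3) * S^(1/2).
First, compute R^(2/3) = 2.44^(2/3) = 1.8124.
Next, S^(1/2) = 0.0052^(1/2) = 0.072111.
Then 1/n = 1/0.011 = 90.91.
V = 90.91 * 1.8124 * 0.072111 = 11.8814 m/s.

11.8814


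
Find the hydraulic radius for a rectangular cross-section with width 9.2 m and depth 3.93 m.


For a rectangular section:
Flow area A = b * y = 9.2 * 3.93 = 36.16 m^2.
Wetted perimeter P = b + 2y = 9.2 + 2*3.93 = 17.06 m.
Hydraulic radius R = A/P = 36.16 / 17.06 = 2.1193 m.

2.1193


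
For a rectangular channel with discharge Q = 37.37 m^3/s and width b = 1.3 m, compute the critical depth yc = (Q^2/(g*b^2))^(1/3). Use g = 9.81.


Using yc = (Q^2 / (g * b^2))^(1/3):
Q^2 = 37.37^2 = 1396.52.
g * b^2 = 9.81 * 1.3^2 = 9.81 * 1.69 = 16.58.
Q^2 / (g*b^2) = 1396.52 / 16.58 = 84.2292.
yc = 84.2292^(1/3) = 4.3836 m.

4.3836


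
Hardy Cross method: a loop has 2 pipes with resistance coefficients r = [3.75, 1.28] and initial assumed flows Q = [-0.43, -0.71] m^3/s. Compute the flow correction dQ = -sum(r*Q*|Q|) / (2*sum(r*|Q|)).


Numerator terms (r*Q*|Q|): 3.75*-0.43*|-0.43| = -0.6934; 1.28*-0.71*|-0.71| = -0.6452.
Sum of numerator = -1.3386.
Denominator terms (r*|Q|): 3.75*|-0.43| = 1.6125; 1.28*|-0.71| = 0.9088.
2 * sum of denominator = 2 * 2.5213 = 5.0426.
dQ = --1.3386 / 5.0426 = 0.2655 m^3/s.

0.2655


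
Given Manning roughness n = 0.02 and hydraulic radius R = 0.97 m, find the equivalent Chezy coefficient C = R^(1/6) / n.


The Chezy coefficient relates to Manning's n through C = R^(1/6) / n.
R^(1/6) = 0.97^(1/6) = 0.994936.
C = 0.994936 / 0.02 = 49.75 m^(1/2)/s.

49.75


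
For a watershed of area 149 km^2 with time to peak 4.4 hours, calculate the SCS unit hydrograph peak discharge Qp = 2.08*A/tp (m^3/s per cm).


SCS formula: Qp = 2.08 * A / tp.
Qp = 2.08 * 149 / 4.4
   = 309.92 / 4.4
   = 70.44 m^3/s per cm.

70.44


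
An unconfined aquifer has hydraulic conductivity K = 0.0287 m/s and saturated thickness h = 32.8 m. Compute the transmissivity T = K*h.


Transmissivity is defined as T = K * h.
T = 0.0287 * 32.8
  = 0.9414 m^2/s.

0.9414


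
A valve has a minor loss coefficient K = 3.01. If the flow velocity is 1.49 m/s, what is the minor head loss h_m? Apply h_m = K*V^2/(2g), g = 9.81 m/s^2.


Minor loss formula: h_m = K * V^2/(2g).
V^2 = 1.49^2 = 2.2201.
V^2/(2g) = 2.2201 / 19.62 = 0.1132 m.
h_m = 3.01 * 0.1132 = 0.3406 m.

0.3406


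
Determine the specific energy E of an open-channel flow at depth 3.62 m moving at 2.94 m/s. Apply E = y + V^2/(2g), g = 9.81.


Specific energy E = y + V^2/(2g).
Velocity head = V^2/(2g) = 2.94^2 / (2*9.81) = 8.6436 / 19.62 = 0.4406 m.
E = 3.62 + 0.4406 = 4.0606 m.

4.0606


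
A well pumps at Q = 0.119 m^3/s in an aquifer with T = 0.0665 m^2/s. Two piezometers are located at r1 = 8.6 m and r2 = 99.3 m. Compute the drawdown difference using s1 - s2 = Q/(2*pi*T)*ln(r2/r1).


Thiem equation: s1 - s2 = Q/(2*pi*T) * ln(r2/r1).
ln(r2/r1) = ln(99.3/8.6) = 2.4464.
Q/(2*pi*T) = 0.119 / (2*pi*0.0665) = 0.119 / 0.4178 = 0.2848.
s1 - s2 = 0.2848 * 2.4464 = 0.6967 m.

0.6967


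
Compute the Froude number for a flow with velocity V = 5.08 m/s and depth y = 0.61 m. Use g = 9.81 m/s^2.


The Froude number is defined as Fr = V / sqrt(g*y).
g*y = 9.81 * 0.61 = 5.9841.
sqrt(g*y) = sqrt(5.9841) = 2.4462.
Fr = 5.08 / 2.4462 = 2.0767.

2.0767


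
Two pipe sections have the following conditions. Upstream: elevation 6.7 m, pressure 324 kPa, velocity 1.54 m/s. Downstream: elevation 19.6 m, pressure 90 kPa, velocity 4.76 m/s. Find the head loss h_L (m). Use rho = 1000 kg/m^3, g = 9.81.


Total head at each section: H = z + p/(rho*g) + V^2/(2g).
H1 = 6.7 + 324*1000/(1000*9.81) + 1.54^2/(2*9.81)
   = 6.7 + 33.028 + 0.1209
   = 39.848 m.
H2 = 19.6 + 90*1000/(1000*9.81) + 4.76^2/(2*9.81)
   = 19.6 + 9.174 + 1.1548
   = 29.929 m.
h_L = H1 - H2 = 39.848 - 29.929 = 9.919 m.

9.919


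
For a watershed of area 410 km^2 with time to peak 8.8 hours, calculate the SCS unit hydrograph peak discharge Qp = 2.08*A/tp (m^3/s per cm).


SCS formula: Qp = 2.08 * A / tp.
Qp = 2.08 * 410 / 8.8
   = 852.8 / 8.8
   = 96.91 m^3/s per cm.

96.91


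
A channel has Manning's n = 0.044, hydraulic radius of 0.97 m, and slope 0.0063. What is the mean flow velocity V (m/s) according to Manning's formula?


Manning's equation gives V = (1/n) * R^(2/3) * S^(1/2).
First, compute R^(2/3) = 0.97^(2/3) = 0.9799.
Next, S^(1/2) = 0.0063^(1/2) = 0.079373.
Then 1/n = 1/0.044 = 22.73.
V = 22.73 * 0.9799 * 0.079373 = 1.7677 m/s.

1.7677


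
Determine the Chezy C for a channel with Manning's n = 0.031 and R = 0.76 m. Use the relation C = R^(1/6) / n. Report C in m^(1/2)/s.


The Chezy coefficient relates to Manning's n through C = R^(1/6) / n.
R^(1/6) = 0.76^(1/6) = 0.955291.
C = 0.955291 / 0.031 = 30.82 m^(1/2)/s.

30.82


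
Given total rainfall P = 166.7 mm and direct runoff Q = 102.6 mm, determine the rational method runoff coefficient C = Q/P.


The runoff coefficient C = runoff depth / rainfall depth.
C = 102.6 / 166.7
  = 0.6155.

0.6155


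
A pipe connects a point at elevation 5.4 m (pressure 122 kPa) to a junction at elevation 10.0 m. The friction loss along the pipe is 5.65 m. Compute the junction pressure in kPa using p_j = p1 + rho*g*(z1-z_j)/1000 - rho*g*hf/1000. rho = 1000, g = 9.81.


Junction pressure: p_j = p1 + rho*g*(z1 - z_j)/1000 - rho*g*hf/1000.
Elevation term = 1000*9.81*(5.4 - 10.0)/1000 = -45.126 kPa.
Friction term = 1000*9.81*5.65/1000 = 55.426 kPa.
p_j = 122 + -45.126 - 55.426 = 21.45 kPa.

21.45


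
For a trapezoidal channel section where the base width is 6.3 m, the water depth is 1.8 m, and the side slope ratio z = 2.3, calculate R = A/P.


For a trapezoidal section with side slope z:
A = (b + z*y)*y = (6.3 + 2.3*1.8)*1.8 = 18.792 m^2.
P = b + 2*y*sqrt(1 + z^2) = 6.3 + 2*1.8*sqrt(1 + 2.3^2) = 15.329 m.
R = A/P = 18.792 / 15.329 = 1.2259 m.

1.2259


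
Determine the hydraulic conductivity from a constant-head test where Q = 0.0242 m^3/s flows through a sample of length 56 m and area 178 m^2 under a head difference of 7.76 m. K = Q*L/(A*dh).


From K = Q*L / (A*dh):
Numerator: Q*L = 0.0242 * 56 = 1.3552.
Denominator: A*dh = 178 * 7.76 = 1381.28.
K = 1.3552 / 1381.28 = 0.000981 m/s.

0.000981


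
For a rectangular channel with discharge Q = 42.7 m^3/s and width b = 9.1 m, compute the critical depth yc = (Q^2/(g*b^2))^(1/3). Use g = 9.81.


Using yc = (Q^2 / (g * b^2))^(1/3):
Q^2 = 42.7^2 = 1823.29.
g * b^2 = 9.81 * 9.1^2 = 9.81 * 82.81 = 812.37.
Q^2 / (g*b^2) = 1823.29 / 812.37 = 2.2444.
yc = 2.2444^(1/3) = 1.3093 m.

1.3093


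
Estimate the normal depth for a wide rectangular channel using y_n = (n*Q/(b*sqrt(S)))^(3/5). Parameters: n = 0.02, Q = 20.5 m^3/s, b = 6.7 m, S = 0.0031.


We use the wide-channel approximation y_n = (n*Q/(b*sqrt(S)))^(3/5).
sqrt(S) = sqrt(0.0031) = 0.055678.
Numerator: n*Q = 0.02 * 20.5 = 0.41.
Denominator: b*sqrt(S) = 6.7 * 0.055678 = 0.373043.
arg = 1.0991.
y_n = 1.0991^(3/5) = 1.0583 m.

1.0583


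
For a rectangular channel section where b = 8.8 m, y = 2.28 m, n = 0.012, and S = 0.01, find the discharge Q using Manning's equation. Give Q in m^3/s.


For a rectangular channel, the cross-sectional area A = b * y = 8.8 * 2.28 = 20.06 m^2.
The wetted perimeter P = b + 2y = 8.8 + 2*2.28 = 13.36 m.
Hydraulic radius R = A/P = 20.06/13.36 = 1.5018 m.
Velocity V = (1/n)*R^(2/3)*S^(1/2) = (1/0.012)*1.5018^(2/3)*0.01^(1/2) = 10.9285 m/s.
Discharge Q = A * V = 20.06 * 10.9285 = 219.269 m^3/s.

219.269


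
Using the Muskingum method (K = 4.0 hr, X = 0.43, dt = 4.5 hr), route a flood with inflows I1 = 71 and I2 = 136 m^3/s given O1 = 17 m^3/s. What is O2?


Muskingum coefficients:
denom = 2*K*(1-X) + dt = 2*4.0*(1-0.43) + 4.5 = 9.06.
C0 = (dt - 2*K*X)/denom = (4.5 - 2*4.0*0.43)/9.06 = 0.117.
C1 = (dt + 2*K*X)/denom = (4.5 + 2*4.0*0.43)/9.06 = 0.8764.
C2 = (2*K*(1-X) - dt)/denom = 0.0066.
O2 = C0*I2 + C1*I1 + C2*O1
   = 0.117*136 + 0.8764*71 + 0.0066*17
   = 78.25 m^3/s.

78.25


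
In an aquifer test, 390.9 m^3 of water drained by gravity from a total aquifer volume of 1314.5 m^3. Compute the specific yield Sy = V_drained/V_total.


Specific yield Sy = Volume drained / Total volume.
Sy = 390.9 / 1314.5
   = 0.2974.

0.2974


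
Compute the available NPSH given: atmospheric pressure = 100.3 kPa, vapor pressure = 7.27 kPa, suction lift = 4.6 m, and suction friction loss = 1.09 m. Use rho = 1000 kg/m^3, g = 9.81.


NPSHa = p_atm/(rho*g) - z_s - hf_s - p_vap/(rho*g).
p_atm/(rho*g) = 100.3*1000 / (1000*9.81) = 10.224 m.
p_vap/(rho*g) = 7.27*1000 / (1000*9.81) = 0.741 m.
NPSHa = 10.224 - 4.6 - 1.09 - 0.741
      = 3.79 m.

3.79


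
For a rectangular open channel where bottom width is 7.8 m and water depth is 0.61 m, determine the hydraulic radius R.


For a rectangular section:
Flow area A = b * y = 7.8 * 0.61 = 4.76 m^2.
Wetted perimeter P = b + 2y = 7.8 + 2*0.61 = 9.02 m.
Hydraulic radius R = A/P = 4.76 / 9.02 = 0.5275 m.

0.5275


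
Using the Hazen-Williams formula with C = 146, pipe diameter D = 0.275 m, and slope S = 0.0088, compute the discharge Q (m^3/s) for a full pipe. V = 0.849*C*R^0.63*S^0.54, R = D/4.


For a full circular pipe, R = D/4 = 0.275/4 = 0.0688 m.
V = 0.849 * 146 * 0.0688^0.63 * 0.0088^0.54
  = 0.849 * 146 * 0.185132 * 0.077628
  = 1.7814 m/s.
Pipe area A = pi*D^2/4 = pi*0.275^2/4 = 0.0594 m^2.
Q = A * V = 0.0594 * 1.7814 = 0.1058 m^3/s.

0.1058


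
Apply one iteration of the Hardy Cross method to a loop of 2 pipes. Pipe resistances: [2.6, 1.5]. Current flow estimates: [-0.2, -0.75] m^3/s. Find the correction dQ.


Numerator terms (r*Q*|Q|): 2.6*-0.2*|-0.2| = -0.104; 1.5*-0.75*|-0.75| = -0.8438.
Sum of numerator = -0.9477.
Denominator terms (r*|Q|): 2.6*|-0.2| = 0.52; 1.5*|-0.75| = 1.125.
2 * sum of denominator = 2 * 1.645 = 3.29.
dQ = --0.9477 / 3.29 = 0.2881 m^3/s.

0.2881


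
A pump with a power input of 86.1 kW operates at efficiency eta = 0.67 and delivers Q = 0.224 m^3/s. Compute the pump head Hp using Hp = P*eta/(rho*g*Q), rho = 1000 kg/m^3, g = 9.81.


Pump head formula: Hp = P * eta / (rho * g * Q).
Numerator: P * eta = 86.1 * 1000 * 0.67 = 57687.0 W.
Denominator: rho * g * Q = 1000 * 9.81 * 0.224 = 2197.44.
Hp = 57687.0 / 2197.44 = 26.25 m.

26.25


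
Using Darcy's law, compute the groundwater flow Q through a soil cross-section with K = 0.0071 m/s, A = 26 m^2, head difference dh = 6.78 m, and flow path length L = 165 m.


Darcy's law: Q = K * A * i, where i = dh/L.
Hydraulic gradient i = 6.78 / 165 = 0.041091.
Q = 0.0071 * 26 * 0.041091
  = 0.0076 m^3/s.

0.0076


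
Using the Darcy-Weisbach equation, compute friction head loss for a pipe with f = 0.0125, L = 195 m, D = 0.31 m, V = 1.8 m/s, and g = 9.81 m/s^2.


Darcy-Weisbach equation: h_f = f * (L/D) * V^2/(2g).
f * L/D = 0.0125 * 195/0.31 = 7.8629.
V^2/(2g) = 1.8^2 / (2*9.81) = 3.24 / 19.62 = 0.1651 m.
h_f = 7.8629 * 0.1651 = 1.298 m.

1.298


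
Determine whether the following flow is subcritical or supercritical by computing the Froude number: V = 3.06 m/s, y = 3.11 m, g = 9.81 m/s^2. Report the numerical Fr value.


The Froude number is defined as Fr = V / sqrt(g*y).
g*y = 9.81 * 3.11 = 30.5091.
sqrt(g*y) = sqrt(30.5091) = 5.5235.
Fr = 3.06 / 5.5235 = 0.554.
Since Fr < 1, the flow is subcritical.

0.554


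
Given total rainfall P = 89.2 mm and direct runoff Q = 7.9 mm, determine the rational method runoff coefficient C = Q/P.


The runoff coefficient C = runoff depth / rainfall depth.
C = 7.9 / 89.2
  = 0.0886.

0.0886


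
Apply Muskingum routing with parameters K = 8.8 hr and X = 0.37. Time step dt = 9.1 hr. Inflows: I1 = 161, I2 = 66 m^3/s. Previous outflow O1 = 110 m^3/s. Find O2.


Muskingum coefficients:
denom = 2*K*(1-X) + dt = 2*8.8*(1-0.37) + 9.1 = 20.188.
C0 = (dt - 2*K*X)/denom = (9.1 - 2*8.8*0.37)/20.188 = 0.1282.
C1 = (dt + 2*K*X)/denom = (9.1 + 2*8.8*0.37)/20.188 = 0.7733.
C2 = (2*K*(1-X) - dt)/denom = 0.0985.
O2 = C0*I2 + C1*I1 + C2*O1
   = 0.1282*66 + 0.7733*161 + 0.0985*110
   = 143.8 m^3/s.

143.8


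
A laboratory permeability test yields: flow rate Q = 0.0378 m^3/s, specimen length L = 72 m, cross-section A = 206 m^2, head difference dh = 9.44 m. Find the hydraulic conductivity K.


From K = Q*L / (A*dh):
Numerator: Q*L = 0.0378 * 72 = 2.7216.
Denominator: A*dh = 206 * 9.44 = 1944.64.
K = 2.7216 / 1944.64 = 0.0014 m/s.

0.0014


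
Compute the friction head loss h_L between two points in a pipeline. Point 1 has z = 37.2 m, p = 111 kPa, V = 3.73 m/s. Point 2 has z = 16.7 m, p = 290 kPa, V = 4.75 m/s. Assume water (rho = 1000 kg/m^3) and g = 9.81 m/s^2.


Total head at each section: H = z + p/(rho*g) + V^2/(2g).
H1 = 37.2 + 111*1000/(1000*9.81) + 3.73^2/(2*9.81)
   = 37.2 + 11.315 + 0.7091
   = 49.224 m.
H2 = 16.7 + 290*1000/(1000*9.81) + 4.75^2/(2*9.81)
   = 16.7 + 29.562 + 1.15
   = 47.412 m.
h_L = H1 - H2 = 49.224 - 47.412 = 1.812 m.

1.812


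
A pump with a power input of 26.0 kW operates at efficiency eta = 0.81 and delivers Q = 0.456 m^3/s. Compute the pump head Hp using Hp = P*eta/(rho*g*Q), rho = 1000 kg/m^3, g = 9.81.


Pump head formula: Hp = P * eta / (rho * g * Q).
Numerator: P * eta = 26.0 * 1000 * 0.81 = 21060.0 W.
Denominator: rho * g * Q = 1000 * 9.81 * 0.456 = 4473.36.
Hp = 21060.0 / 4473.36 = 4.71 m.

4.71


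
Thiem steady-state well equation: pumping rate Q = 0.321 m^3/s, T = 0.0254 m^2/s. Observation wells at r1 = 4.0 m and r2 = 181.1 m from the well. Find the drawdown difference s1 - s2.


Thiem equation: s1 - s2 = Q/(2*pi*T) * ln(r2/r1).
ln(r2/r1) = ln(181.1/4.0) = 3.8128.
Q/(2*pi*T) = 0.321 / (2*pi*0.0254) = 0.321 / 0.1596 = 2.0114.
s1 - s2 = 2.0114 * 3.8128 = 7.6689 m.

7.6689


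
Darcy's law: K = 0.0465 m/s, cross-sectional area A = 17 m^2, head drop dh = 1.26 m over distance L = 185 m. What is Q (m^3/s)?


Darcy's law: Q = K * A * i, where i = dh/L.
Hydraulic gradient i = 1.26 / 185 = 0.006811.
Q = 0.0465 * 17 * 0.006811
  = 0.0054 m^3/s.

0.0054


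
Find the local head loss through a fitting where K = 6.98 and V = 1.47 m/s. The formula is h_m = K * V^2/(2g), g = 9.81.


Minor loss formula: h_m = K * V^2/(2g).
V^2 = 1.47^2 = 2.1609.
V^2/(2g) = 2.1609 / 19.62 = 0.1101 m.
h_m = 6.98 * 0.1101 = 0.7688 m.

0.7688


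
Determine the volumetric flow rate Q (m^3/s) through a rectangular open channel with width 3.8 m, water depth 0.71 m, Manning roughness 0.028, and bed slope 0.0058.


For a rectangular channel, the cross-sectional area A = b * y = 3.8 * 0.71 = 2.7 m^2.
The wetted perimeter P = b + 2y = 3.8 + 2*0.71 = 5.22 m.
Hydraulic radius R = A/P = 2.7/5.22 = 0.5169 m.
Velocity V = (1/n)*R^(2/3)*S^(1/2) = (1/0.028)*0.5169^(2/3)*0.0058^(1/2) = 1.7517 m/s.
Discharge Q = A * V = 2.7 * 1.7517 = 4.726 m^3/s.

4.726


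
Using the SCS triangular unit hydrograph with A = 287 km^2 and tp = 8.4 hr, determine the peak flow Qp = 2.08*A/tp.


SCS formula: Qp = 2.08 * A / tp.
Qp = 2.08 * 287 / 8.4
   = 596.96 / 8.4
   = 71.07 m^3/s per cm.

71.07


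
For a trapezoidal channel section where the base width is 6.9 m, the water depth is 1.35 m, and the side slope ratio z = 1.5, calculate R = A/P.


For a trapezoidal section with side slope z:
A = (b + z*y)*y = (6.9 + 1.5*1.35)*1.35 = 12.049 m^2.
P = b + 2*y*sqrt(1 + z^2) = 6.9 + 2*1.35*sqrt(1 + 1.5^2) = 11.767 m.
R = A/P = 12.049 / 11.767 = 1.0239 m.

1.0239


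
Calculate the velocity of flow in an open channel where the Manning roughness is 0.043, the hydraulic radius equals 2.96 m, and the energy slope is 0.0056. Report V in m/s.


Manning's equation gives V = (1/n) * R^(2/3) * S^(1/2).
First, compute R^(2/3) = 2.96^(2/3) = 2.0616.
Next, S^(1/2) = 0.0056^(1/2) = 0.074833.
Then 1/n = 1/0.043 = 23.26.
V = 23.26 * 2.0616 * 0.074833 = 3.5877 m/s.

3.5877


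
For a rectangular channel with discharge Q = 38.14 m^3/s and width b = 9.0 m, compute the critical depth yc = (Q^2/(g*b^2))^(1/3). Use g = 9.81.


Using yc = (Q^2 / (g * b^2))^(1/3):
Q^2 = 38.14^2 = 1454.66.
g * b^2 = 9.81 * 9.0^2 = 9.81 * 81.0 = 794.61.
Q^2 / (g*b^2) = 1454.66 / 794.61 = 1.8307.
yc = 1.8307^(1/3) = 1.2233 m.

1.2233


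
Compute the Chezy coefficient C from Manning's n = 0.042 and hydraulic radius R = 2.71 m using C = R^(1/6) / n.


The Chezy coefficient relates to Manning's n through C = R^(1/6) / n.
R^(1/6) = 2.71^(1/6) = 1.18076.
C = 1.18076 / 0.042 = 28.11 m^(1/2)/s.

28.11


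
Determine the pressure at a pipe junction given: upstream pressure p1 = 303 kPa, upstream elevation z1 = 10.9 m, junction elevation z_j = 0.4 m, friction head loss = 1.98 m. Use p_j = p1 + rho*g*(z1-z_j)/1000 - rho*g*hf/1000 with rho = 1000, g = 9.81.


Junction pressure: p_j = p1 + rho*g*(z1 - z_j)/1000 - rho*g*hf/1000.
Elevation term = 1000*9.81*(10.9 - 0.4)/1000 = 103.005 kPa.
Friction term = 1000*9.81*1.98/1000 = 19.424 kPa.
p_j = 303 + 103.005 - 19.424 = 386.58 kPa.

386.58


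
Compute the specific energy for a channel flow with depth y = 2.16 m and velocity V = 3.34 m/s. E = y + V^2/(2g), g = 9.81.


Specific energy E = y + V^2/(2g).
Velocity head = V^2/(2g) = 3.34^2 / (2*9.81) = 11.1556 / 19.62 = 0.5686 m.
E = 2.16 + 0.5686 = 2.7286 m.

2.7286


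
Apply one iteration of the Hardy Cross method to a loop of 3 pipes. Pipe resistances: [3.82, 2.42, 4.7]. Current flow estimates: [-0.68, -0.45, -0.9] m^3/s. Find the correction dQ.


Numerator terms (r*Q*|Q|): 3.82*-0.68*|-0.68| = -1.7664; 2.42*-0.45*|-0.45| = -0.49; 4.7*-0.9*|-0.9| = -3.807.
Sum of numerator = -6.0634.
Denominator terms (r*|Q|): 3.82*|-0.68| = 2.5976; 2.42*|-0.45| = 1.089; 4.7*|-0.9| = 4.23.
2 * sum of denominator = 2 * 7.9166 = 15.8332.
dQ = --6.0634 / 15.8332 = 0.383 m^3/s.

0.383


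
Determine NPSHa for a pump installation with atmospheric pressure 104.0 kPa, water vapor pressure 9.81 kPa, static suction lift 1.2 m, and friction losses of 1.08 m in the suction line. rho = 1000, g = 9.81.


NPSHa = p_atm/(rho*g) - z_s - hf_s - p_vap/(rho*g).
p_atm/(rho*g) = 104.0*1000 / (1000*9.81) = 10.601 m.
p_vap/(rho*g) = 9.81*1000 / (1000*9.81) = 1.0 m.
NPSHa = 10.601 - 1.2 - 1.08 - 1.0
      = 7.32 m.

7.32


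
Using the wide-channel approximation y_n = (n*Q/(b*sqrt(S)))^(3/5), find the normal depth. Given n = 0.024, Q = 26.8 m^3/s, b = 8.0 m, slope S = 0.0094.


We use the wide-channel approximation y_n = (n*Q/(b*sqrt(S)))^(3/5).
sqrt(S) = sqrt(0.0094) = 0.096954.
Numerator: n*Q = 0.024 * 26.8 = 0.6432.
Denominator: b*sqrt(S) = 8.0 * 0.096954 = 0.775632.
arg = 0.8293.
y_n = 0.8293^(3/5) = 0.8937 m.

0.8937


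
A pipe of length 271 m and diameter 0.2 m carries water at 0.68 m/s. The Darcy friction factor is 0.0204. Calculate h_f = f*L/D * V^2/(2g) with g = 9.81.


Darcy-Weisbach equation: h_f = f * (L/D) * V^2/(2g).
f * L/D = 0.0204 * 271/0.2 = 27.642.
V^2/(2g) = 0.68^2 / (2*9.81) = 0.4624 / 19.62 = 0.0236 m.
h_f = 27.642 * 0.0236 = 0.651 m.

0.651


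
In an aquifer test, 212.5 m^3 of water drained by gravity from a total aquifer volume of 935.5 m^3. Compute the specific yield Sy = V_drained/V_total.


Specific yield Sy = Volume drained / Total volume.
Sy = 212.5 / 935.5
   = 0.2272.

0.2272


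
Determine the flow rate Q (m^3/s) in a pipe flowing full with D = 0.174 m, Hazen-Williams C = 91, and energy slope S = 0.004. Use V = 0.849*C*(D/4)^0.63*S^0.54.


For a full circular pipe, R = D/4 = 0.174/4 = 0.0435 m.
V = 0.849 * 91 * 0.0435^0.63 * 0.004^0.54
  = 0.849 * 91 * 0.138755 * 0.050712
  = 0.5436 m/s.
Pipe area A = pi*D^2/4 = pi*0.174^2/4 = 0.0238 m^2.
Q = A * V = 0.0238 * 0.5436 = 0.0129 m^3/s.

0.0129


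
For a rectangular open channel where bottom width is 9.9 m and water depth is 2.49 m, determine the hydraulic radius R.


For a rectangular section:
Flow area A = b * y = 9.9 * 2.49 = 24.65 m^2.
Wetted perimeter P = b + 2y = 9.9 + 2*2.49 = 14.88 m.
Hydraulic radius R = A/P = 24.65 / 14.88 = 1.6567 m.

1.6567


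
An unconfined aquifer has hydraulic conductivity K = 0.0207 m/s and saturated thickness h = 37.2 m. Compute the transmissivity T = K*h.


Transmissivity is defined as T = K * h.
T = 0.0207 * 37.2
  = 0.77 m^2/s.

0.77


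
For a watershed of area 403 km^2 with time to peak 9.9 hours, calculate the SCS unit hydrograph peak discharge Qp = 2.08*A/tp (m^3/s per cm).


SCS formula: Qp = 2.08 * A / tp.
Qp = 2.08 * 403 / 9.9
   = 838.24 / 9.9
   = 84.67 m^3/s per cm.

84.67


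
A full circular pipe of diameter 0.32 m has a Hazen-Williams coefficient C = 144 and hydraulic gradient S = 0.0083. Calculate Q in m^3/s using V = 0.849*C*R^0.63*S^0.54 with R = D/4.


For a full circular pipe, R = D/4 = 0.32/4 = 0.08 m.
V = 0.849 * 144 * 0.08^0.63 * 0.0083^0.54
  = 0.849 * 144 * 0.203679 * 0.075215
  = 1.8729 m/s.
Pipe area A = pi*D^2/4 = pi*0.32^2/4 = 0.0804 m^2.
Q = A * V = 0.0804 * 1.8729 = 0.1506 m^3/s.

0.1506


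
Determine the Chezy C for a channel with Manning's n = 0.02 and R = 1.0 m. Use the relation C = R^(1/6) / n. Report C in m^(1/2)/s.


The Chezy coefficient relates to Manning's n through C = R^(1/6) / n.
R^(1/6) = 1.0^(1/6) = 1.0.
C = 1.0 / 0.02 = 50.0 m^(1/2)/s.

50.0


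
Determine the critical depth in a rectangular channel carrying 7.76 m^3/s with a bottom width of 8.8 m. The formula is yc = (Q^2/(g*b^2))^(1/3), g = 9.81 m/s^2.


Using yc = (Q^2 / (g * b^2))^(1/3):
Q^2 = 7.76^2 = 60.22.
g * b^2 = 9.81 * 8.8^2 = 9.81 * 77.44 = 759.69.
Q^2 / (g*b^2) = 60.22 / 759.69 = 0.0793.
yc = 0.0793^(1/3) = 0.4296 m.

0.4296


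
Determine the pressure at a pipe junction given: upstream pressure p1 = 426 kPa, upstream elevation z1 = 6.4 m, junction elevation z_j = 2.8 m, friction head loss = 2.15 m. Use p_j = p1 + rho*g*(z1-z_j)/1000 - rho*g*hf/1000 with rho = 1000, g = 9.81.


Junction pressure: p_j = p1 + rho*g*(z1 - z_j)/1000 - rho*g*hf/1000.
Elevation term = 1000*9.81*(6.4 - 2.8)/1000 = 35.316 kPa.
Friction term = 1000*9.81*2.15/1000 = 21.091 kPa.
p_j = 426 + 35.316 - 21.091 = 440.22 kPa.

440.22


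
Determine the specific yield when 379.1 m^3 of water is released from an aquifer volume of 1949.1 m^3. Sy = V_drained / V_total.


Specific yield Sy = Volume drained / Total volume.
Sy = 379.1 / 1949.1
   = 0.1945.

0.1945


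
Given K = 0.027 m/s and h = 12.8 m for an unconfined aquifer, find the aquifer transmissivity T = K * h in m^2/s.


Transmissivity is defined as T = K * h.
T = 0.027 * 12.8
  = 0.3456 m^2/s.

0.3456


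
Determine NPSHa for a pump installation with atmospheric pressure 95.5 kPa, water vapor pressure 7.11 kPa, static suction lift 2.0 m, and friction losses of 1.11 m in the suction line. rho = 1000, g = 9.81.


NPSHa = p_atm/(rho*g) - z_s - hf_s - p_vap/(rho*g).
p_atm/(rho*g) = 95.5*1000 / (1000*9.81) = 9.735 m.
p_vap/(rho*g) = 7.11*1000 / (1000*9.81) = 0.725 m.
NPSHa = 9.735 - 2.0 - 1.11 - 0.725
      = 5.9 m.

5.9


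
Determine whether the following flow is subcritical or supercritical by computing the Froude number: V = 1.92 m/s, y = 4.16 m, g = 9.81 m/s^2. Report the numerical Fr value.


The Froude number is defined as Fr = V / sqrt(g*y).
g*y = 9.81 * 4.16 = 40.8096.
sqrt(g*y) = sqrt(40.8096) = 6.3882.
Fr = 1.92 / 6.3882 = 0.3006.
Since Fr < 1, the flow is subcritical.

0.3006


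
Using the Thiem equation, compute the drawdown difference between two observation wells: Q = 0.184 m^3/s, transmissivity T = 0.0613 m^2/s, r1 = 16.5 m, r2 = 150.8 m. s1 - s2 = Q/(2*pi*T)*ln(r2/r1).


Thiem equation: s1 - s2 = Q/(2*pi*T) * ln(r2/r1).
ln(r2/r1) = ln(150.8/16.5) = 2.2126.
Q/(2*pi*T) = 0.184 / (2*pi*0.0613) = 0.184 / 0.3852 = 0.4777.
s1 - s2 = 0.4777 * 2.2126 = 1.057 m.

1.057


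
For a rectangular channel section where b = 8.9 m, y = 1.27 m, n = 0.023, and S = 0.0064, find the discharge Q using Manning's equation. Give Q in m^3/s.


For a rectangular channel, the cross-sectional area A = b * y = 8.9 * 1.27 = 11.3 m^2.
The wetted perimeter P = b + 2y = 8.9 + 2*1.27 = 11.44 m.
Hydraulic radius R = A/P = 11.3/11.44 = 0.988 m.
Velocity V = (1/n)*R^(2/3)*S^(1/2) = (1/0.023)*0.988^(2/3)*0.0064^(1/2) = 3.4504 m/s.
Discharge Q = A * V = 11.3 * 3.4504 = 39.0 m^3/s.

39.0


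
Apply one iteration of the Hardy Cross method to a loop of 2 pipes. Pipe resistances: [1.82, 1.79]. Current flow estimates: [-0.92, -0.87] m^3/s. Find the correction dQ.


Numerator terms (r*Q*|Q|): 1.82*-0.92*|-0.92| = -1.5404; 1.79*-0.87*|-0.87| = -1.3549.
Sum of numerator = -2.8953.
Denominator terms (r*|Q|): 1.82*|-0.92| = 1.6744; 1.79*|-0.87| = 1.5573.
2 * sum of denominator = 2 * 3.2317 = 6.4634.
dQ = --2.8953 / 6.4634 = 0.448 m^3/s.

0.448


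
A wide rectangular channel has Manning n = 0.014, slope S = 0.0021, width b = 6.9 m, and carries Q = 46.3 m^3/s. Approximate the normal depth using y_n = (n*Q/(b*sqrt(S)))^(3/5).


We use the wide-channel approximation y_n = (n*Q/(b*sqrt(S)))^(3/5).
sqrt(S) = sqrt(0.0021) = 0.045826.
Numerator: n*Q = 0.014 * 46.3 = 0.6482.
Denominator: b*sqrt(S) = 6.9 * 0.045826 = 0.316199.
arg = 2.05.
y_n = 2.05^(3/5) = 1.5383 m.

1.5383


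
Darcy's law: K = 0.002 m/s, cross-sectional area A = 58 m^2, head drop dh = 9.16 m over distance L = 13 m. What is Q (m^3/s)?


Darcy's law: Q = K * A * i, where i = dh/L.
Hydraulic gradient i = 9.16 / 13 = 0.704615.
Q = 0.002 * 58 * 0.704615
  = 0.0817 m^3/s.

0.0817


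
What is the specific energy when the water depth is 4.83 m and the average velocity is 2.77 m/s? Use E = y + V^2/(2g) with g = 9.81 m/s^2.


Specific energy E = y + V^2/(2g).
Velocity head = V^2/(2g) = 2.77^2 / (2*9.81) = 7.6729 / 19.62 = 0.3911 m.
E = 4.83 + 0.3911 = 5.2211 m.

5.2211


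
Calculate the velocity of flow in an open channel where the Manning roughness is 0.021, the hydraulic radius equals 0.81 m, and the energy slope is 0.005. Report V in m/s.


Manning's equation gives V = (1/n) * R^(2/3) * S^(1/2).
First, compute R^(2/3) = 0.81^(2/3) = 0.8689.
Next, S^(1/2) = 0.005^(1/2) = 0.070711.
Then 1/n = 1/0.021 = 47.62.
V = 47.62 * 0.8689 * 0.070711 = 2.9259 m/s.

2.9259


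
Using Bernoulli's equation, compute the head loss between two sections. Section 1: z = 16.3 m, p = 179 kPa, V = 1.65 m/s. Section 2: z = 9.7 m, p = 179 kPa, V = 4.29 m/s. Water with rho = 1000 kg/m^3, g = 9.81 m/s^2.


Total head at each section: H = z + p/(rho*g) + V^2/(2g).
H1 = 16.3 + 179*1000/(1000*9.81) + 1.65^2/(2*9.81)
   = 16.3 + 18.247 + 0.1388
   = 34.685 m.
H2 = 9.7 + 179*1000/(1000*9.81) + 4.29^2/(2*9.81)
   = 9.7 + 18.247 + 0.938
   = 28.885 m.
h_L = H1 - H2 = 34.685 - 28.885 = 5.801 m.

5.801


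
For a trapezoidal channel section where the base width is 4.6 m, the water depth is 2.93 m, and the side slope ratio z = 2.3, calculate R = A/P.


For a trapezoidal section with side slope z:
A = (b + z*y)*y = (4.6 + 2.3*2.93)*2.93 = 33.223 m^2.
P = b + 2*y*sqrt(1 + z^2) = 4.6 + 2*2.93*sqrt(1 + 2.3^2) = 19.297 m.
R = A/P = 33.223 / 19.297 = 1.7217 m.

1.7217


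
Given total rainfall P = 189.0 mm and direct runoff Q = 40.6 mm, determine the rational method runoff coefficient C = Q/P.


The runoff coefficient C = runoff depth / rainfall depth.
C = 40.6 / 189.0
  = 0.2148.

0.2148


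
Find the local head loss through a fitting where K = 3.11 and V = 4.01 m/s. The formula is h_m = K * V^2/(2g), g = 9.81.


Minor loss formula: h_m = K * V^2/(2g).
V^2 = 4.01^2 = 16.0801.
V^2/(2g) = 16.0801 / 19.62 = 0.8196 m.
h_m = 3.11 * 0.8196 = 2.5489 m.

2.5489


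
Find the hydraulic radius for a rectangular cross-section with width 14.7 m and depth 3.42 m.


For a rectangular section:
Flow area A = b * y = 14.7 * 3.42 = 50.27 m^2.
Wetted perimeter P = b + 2y = 14.7 + 2*3.42 = 21.54 m.
Hydraulic radius R = A/P = 50.27 / 21.54 = 2.334 m.

2.334


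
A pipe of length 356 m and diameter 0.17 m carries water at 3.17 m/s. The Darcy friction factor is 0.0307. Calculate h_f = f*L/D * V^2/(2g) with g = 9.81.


Darcy-Weisbach equation: h_f = f * (L/D) * V^2/(2g).
f * L/D = 0.0307 * 356/0.17 = 64.2894.
V^2/(2g) = 3.17^2 / (2*9.81) = 10.0489 / 19.62 = 0.5122 m.
h_f = 64.2894 * 0.5122 = 32.928 m.

32.928


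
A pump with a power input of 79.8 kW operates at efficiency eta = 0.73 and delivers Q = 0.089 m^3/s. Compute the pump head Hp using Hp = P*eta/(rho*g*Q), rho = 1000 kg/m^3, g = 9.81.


Pump head formula: Hp = P * eta / (rho * g * Q).
Numerator: P * eta = 79.8 * 1000 * 0.73 = 58254.0 W.
Denominator: rho * g * Q = 1000 * 9.81 * 0.089 = 873.09.
Hp = 58254.0 / 873.09 = 66.72 m.

66.72


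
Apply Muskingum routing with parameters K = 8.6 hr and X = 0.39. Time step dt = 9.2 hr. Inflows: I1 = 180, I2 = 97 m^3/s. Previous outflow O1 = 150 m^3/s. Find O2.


Muskingum coefficients:
denom = 2*K*(1-X) + dt = 2*8.6*(1-0.39) + 9.2 = 19.692.
C0 = (dt - 2*K*X)/denom = (9.2 - 2*8.6*0.39)/19.692 = 0.1265.
C1 = (dt + 2*K*X)/denom = (9.2 + 2*8.6*0.39)/19.692 = 0.8078.
C2 = (2*K*(1-X) - dt)/denom = 0.0656.
O2 = C0*I2 + C1*I1 + C2*O1
   = 0.1265*97 + 0.8078*180 + 0.0656*150
   = 167.53 m^3/s.

167.53


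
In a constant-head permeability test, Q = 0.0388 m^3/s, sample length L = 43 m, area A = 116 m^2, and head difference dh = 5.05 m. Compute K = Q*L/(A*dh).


From K = Q*L / (A*dh):
Numerator: Q*L = 0.0388 * 43 = 1.6684.
Denominator: A*dh = 116 * 5.05 = 585.8.
K = 1.6684 / 585.8 = 0.002848 m/s.

0.002848


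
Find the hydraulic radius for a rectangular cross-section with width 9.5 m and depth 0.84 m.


For a rectangular section:
Flow area A = b * y = 9.5 * 0.84 = 7.98 m^2.
Wetted perimeter P = b + 2y = 9.5 + 2*0.84 = 11.18 m.
Hydraulic radius R = A/P = 7.98 / 11.18 = 0.7138 m.

0.7138


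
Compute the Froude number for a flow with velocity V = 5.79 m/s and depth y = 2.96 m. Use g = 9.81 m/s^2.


The Froude number is defined as Fr = V / sqrt(g*y).
g*y = 9.81 * 2.96 = 29.0376.
sqrt(g*y) = sqrt(29.0376) = 5.3887.
Fr = 5.79 / 5.3887 = 1.0745.

1.0745


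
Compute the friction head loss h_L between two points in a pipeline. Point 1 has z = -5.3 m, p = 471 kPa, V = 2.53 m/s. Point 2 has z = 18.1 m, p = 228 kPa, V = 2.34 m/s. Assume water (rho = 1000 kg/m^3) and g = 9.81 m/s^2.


Total head at each section: H = z + p/(rho*g) + V^2/(2g).
H1 = -5.3 + 471*1000/(1000*9.81) + 2.53^2/(2*9.81)
   = -5.3 + 48.012 + 0.3262
   = 43.038 m.
H2 = 18.1 + 228*1000/(1000*9.81) + 2.34^2/(2*9.81)
   = 18.1 + 23.242 + 0.2791
   = 41.621 m.
h_L = H1 - H2 = 43.038 - 41.621 = 1.418 m.

1.418


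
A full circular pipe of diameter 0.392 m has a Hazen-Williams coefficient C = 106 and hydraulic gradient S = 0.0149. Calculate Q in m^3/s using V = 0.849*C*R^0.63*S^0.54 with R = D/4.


For a full circular pipe, R = D/4 = 0.392/4 = 0.098 m.
V = 0.849 * 106 * 0.098^0.63 * 0.0149^0.54
  = 0.849 * 106 * 0.231458 * 0.103162
  = 2.1489 m/s.
Pipe area A = pi*D^2/4 = pi*0.392^2/4 = 0.1207 m^2.
Q = A * V = 0.1207 * 2.1489 = 0.2593 m^3/s.

0.2593


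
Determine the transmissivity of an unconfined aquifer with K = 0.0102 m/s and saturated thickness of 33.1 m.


Transmissivity is defined as T = K * h.
T = 0.0102 * 33.1
  = 0.3376 m^2/s.

0.3376


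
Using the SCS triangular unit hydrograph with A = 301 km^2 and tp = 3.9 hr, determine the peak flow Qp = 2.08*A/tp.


SCS formula: Qp = 2.08 * A / tp.
Qp = 2.08 * 301 / 3.9
   = 626.08 / 3.9
   = 160.53 m^3/s per cm.

160.53


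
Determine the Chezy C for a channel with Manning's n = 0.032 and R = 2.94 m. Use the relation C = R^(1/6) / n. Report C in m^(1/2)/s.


The Chezy coefficient relates to Manning's n through C = R^(1/6) / n.
R^(1/6) = 2.94^(1/6) = 1.1969.
C = 1.1969 / 0.032 = 37.4 m^(1/2)/s.

37.4


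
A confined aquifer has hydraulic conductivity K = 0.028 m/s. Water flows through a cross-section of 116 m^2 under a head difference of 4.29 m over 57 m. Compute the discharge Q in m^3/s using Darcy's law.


Darcy's law: Q = K * A * i, where i = dh/L.
Hydraulic gradient i = 4.29 / 57 = 0.075263.
Q = 0.028 * 116 * 0.075263
  = 0.2445 m^3/s.

0.2445


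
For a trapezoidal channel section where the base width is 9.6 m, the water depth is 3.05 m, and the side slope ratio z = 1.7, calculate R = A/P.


For a trapezoidal section with side slope z:
A = (b + z*y)*y = (9.6 + 1.7*3.05)*3.05 = 45.094 m^2.
P = b + 2*y*sqrt(1 + z^2) = 9.6 + 2*3.05*sqrt(1 + 1.7^2) = 21.631 m.
R = A/P = 45.094 / 21.631 = 2.0847 m.

2.0847


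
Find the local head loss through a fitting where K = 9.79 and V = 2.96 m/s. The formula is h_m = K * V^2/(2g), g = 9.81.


Minor loss formula: h_m = K * V^2/(2g).
V^2 = 2.96^2 = 8.7616.
V^2/(2g) = 8.7616 / 19.62 = 0.4466 m.
h_m = 9.79 * 0.4466 = 4.3719 m.

4.3719


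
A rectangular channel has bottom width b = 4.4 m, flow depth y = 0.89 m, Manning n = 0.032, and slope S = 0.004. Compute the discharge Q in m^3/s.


For a rectangular channel, the cross-sectional area A = b * y = 4.4 * 0.89 = 3.92 m^2.
The wetted perimeter P = b + 2y = 4.4 + 2*0.89 = 6.18 m.
Hydraulic radius R = A/P = 3.92/6.18 = 0.6337 m.
Velocity V = (1/n)*R^(2/3)*S^(1/2) = (1/0.032)*0.6337^(2/3)*0.004^(1/2) = 1.4581 m/s.
Discharge Q = A * V = 3.92 * 1.4581 = 5.71 m^3/s.

5.71


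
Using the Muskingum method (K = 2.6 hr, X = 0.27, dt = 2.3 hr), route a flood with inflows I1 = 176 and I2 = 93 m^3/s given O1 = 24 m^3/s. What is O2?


Muskingum coefficients:
denom = 2*K*(1-X) + dt = 2*2.6*(1-0.27) + 2.3 = 6.096.
C0 = (dt - 2*K*X)/denom = (2.3 - 2*2.6*0.27)/6.096 = 0.147.
C1 = (dt + 2*K*X)/denom = (2.3 + 2*2.6*0.27)/6.096 = 0.6076.
C2 = (2*K*(1-X) - dt)/denom = 0.2454.
O2 = C0*I2 + C1*I1 + C2*O1
   = 0.147*93 + 0.6076*176 + 0.2454*24
   = 126.5 m^3/s.

126.5


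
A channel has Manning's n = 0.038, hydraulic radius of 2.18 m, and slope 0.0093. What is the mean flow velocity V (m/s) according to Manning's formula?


Manning's equation gives V = (1/n) * R^(2/3) * S^(1/2).
First, compute R^(2/3) = 2.18^(2/3) = 1.6813.
Next, S^(1/2) = 0.0093^(1/2) = 0.096437.
Then 1/n = 1/0.038 = 26.32.
V = 26.32 * 1.6813 * 0.096437 = 4.2667 m/s.

4.2667


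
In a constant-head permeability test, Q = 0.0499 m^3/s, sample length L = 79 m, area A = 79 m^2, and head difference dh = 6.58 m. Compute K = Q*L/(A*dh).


From K = Q*L / (A*dh):
Numerator: Q*L = 0.0499 * 79 = 3.9421.
Denominator: A*dh = 79 * 6.58 = 519.82.
K = 3.9421 / 519.82 = 0.007584 m/s.

0.007584


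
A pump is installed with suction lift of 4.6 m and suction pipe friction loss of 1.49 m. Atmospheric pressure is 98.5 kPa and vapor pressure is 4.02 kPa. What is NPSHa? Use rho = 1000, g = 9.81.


NPSHa = p_atm/(rho*g) - z_s - hf_s - p_vap/(rho*g).
p_atm/(rho*g) = 98.5*1000 / (1000*9.81) = 10.041 m.
p_vap/(rho*g) = 4.02*1000 / (1000*9.81) = 0.41 m.
NPSHa = 10.041 - 4.6 - 1.49 - 0.41
      = 3.54 m.

3.54


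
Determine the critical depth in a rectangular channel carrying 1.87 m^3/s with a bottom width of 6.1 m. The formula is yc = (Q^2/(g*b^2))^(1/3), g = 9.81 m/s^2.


Using yc = (Q^2 / (g * b^2))^(1/3):
Q^2 = 1.87^2 = 3.5.
g * b^2 = 9.81 * 6.1^2 = 9.81 * 37.21 = 365.03.
Q^2 / (g*b^2) = 3.5 / 365.03 = 0.0096.
yc = 0.0096^(1/3) = 0.2124 m.

0.2124


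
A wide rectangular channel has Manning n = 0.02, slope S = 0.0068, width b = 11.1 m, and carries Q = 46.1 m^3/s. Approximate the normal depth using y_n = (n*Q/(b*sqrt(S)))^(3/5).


We use the wide-channel approximation y_n = (n*Q/(b*sqrt(S)))^(3/5).
sqrt(S) = sqrt(0.0068) = 0.082462.
Numerator: n*Q = 0.02 * 46.1 = 0.922.
Denominator: b*sqrt(S) = 11.1 * 0.082462 = 0.915328.
arg = 1.0073.
y_n = 1.0073^(3/5) = 1.0044 m.

1.0044


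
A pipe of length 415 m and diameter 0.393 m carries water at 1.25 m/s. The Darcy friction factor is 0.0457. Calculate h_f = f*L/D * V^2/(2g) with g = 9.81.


Darcy-Weisbach equation: h_f = f * (L/D) * V^2/(2g).
f * L/D = 0.0457 * 415/0.393 = 48.2583.
V^2/(2g) = 1.25^2 / (2*9.81) = 1.5625 / 19.62 = 0.0796 m.
h_f = 48.2583 * 0.0796 = 3.843 m.

3.843


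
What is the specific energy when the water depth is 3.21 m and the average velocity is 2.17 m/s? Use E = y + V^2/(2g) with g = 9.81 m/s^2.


Specific energy E = y + V^2/(2g).
Velocity head = V^2/(2g) = 2.17^2 / (2*9.81) = 4.7089 / 19.62 = 0.24 m.
E = 3.21 + 0.24 = 3.45 m.

3.45


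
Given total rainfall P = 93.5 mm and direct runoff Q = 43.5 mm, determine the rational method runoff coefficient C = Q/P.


The runoff coefficient C = runoff depth / rainfall depth.
C = 43.5 / 93.5
  = 0.4652.

0.4652


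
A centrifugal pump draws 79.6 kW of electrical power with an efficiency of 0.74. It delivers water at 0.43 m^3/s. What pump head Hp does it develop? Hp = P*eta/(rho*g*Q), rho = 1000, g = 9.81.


Pump head formula: Hp = P * eta / (rho * g * Q).
Numerator: P * eta = 79.6 * 1000 * 0.74 = 58904.0 W.
Denominator: rho * g * Q = 1000 * 9.81 * 0.43 = 4218.3.
Hp = 58904.0 / 4218.3 = 13.96 m.

13.96
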